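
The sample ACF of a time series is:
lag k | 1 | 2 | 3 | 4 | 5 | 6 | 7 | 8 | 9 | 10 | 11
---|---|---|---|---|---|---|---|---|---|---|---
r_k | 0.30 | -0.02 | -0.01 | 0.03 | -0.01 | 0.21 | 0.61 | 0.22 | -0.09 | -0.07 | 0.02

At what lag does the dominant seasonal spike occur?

The largest autocorrelation is r_7 = 0.61; the remaining lags stay at or below 0.30.
The dominant spike at lag 7 indicates a seasonal period of 7.

7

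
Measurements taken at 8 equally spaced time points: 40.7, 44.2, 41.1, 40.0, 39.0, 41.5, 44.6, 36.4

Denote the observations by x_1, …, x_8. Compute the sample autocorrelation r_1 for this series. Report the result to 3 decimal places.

Mean x̄ = (40.7 + 44.2 + 41.1 + 40.0 + 39.0 + 41.5 + 44.6 + 36.4)/8 = 40.9375
Deviations from mean: -0.2375, 3.2625, 0.1625, -0.9375, -1.9375, 0.5625, 3.6625, -4.5375
Σ(x_t−x̄)(x_{t+1}−x̄) = (-0.7748) + (0.5302) + (-0.1523) + (1.8164) + (-1.0898) + (2.0602) + (-16.6186) = -14.2289
Denominator Σ(x_t−x̄)² = 49.6788
r_1 = -14.2289 / 49.6788 = -0.286

-0.286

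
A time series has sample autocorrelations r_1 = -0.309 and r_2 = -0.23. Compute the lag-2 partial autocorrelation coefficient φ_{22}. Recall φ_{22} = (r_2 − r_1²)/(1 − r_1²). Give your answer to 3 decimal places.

φ_{22} = (r_2 − r_1²) / (1 − r_1²)
r_1² = (-0.309)² = 0.095481
Numerator = -0.23 − 0.0955 = -0.3255; denominator = 1 − 0.0955 = 0.9045
φ_{22} = -0.3255 / 0.9045 = -0.360

-0.360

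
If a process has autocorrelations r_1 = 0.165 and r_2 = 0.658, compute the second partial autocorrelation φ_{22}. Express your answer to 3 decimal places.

φ_{22} = (r_2 − r_1²) / (1 − r_1²)
r_1² = (0.165)² = 0.027225
Numerator = 0.658 − 0.0272 = 0.6308; denominator = 1 − 0.0272 = 0.9728
φ_{22} = 0.6308 / 0.9728 = 0.648

0.648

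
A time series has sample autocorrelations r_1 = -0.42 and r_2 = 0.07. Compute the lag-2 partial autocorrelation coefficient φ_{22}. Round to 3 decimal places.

-0.129

φ_{22} = (r_2 − r_1²) / (1 − r_1²)
r_1² = (-0.42)² = 0.1764
Numerator = 0.07 − 0.1764 = -0.1064; denominator = 1 − 0.1764 = 0.8236
φ_{22} = -0.1064 / 0.8236 = -0.129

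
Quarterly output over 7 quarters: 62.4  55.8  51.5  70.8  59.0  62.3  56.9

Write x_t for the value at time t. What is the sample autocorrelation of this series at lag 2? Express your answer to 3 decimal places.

-0.128

Mean x̄ = (62.4 + 55.8 + 51.5 + 70.8 + 59.0 + 62.3 + 56.9)/7 = 59.8143
Deviations from mean: 2.5857, -4.0143, -8.3143, 10.9857, -0.8143, 2.4857, -2.9143
Numerator Σ_{t=1}^{5}(x_t−x̄)(x_{t+2}−x̄) = -29.1476
Denominator Σ(x_t−x̄)² = 227.9486
r_2 = -29.1476 / 227.9486 = -0.128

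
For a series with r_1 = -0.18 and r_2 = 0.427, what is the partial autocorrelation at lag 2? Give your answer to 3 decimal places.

φ_{22} = (r_2 − r_1²) / (1 − r_1²)
r_1² = (-0.18)² = 0.0324
Numerator = 0.427 − 0.0324 = 0.3946; denominator = 1 − 0.0324 = 0.9676
φ_{22} = 0.3946 / 0.9676 = 0.408

0.408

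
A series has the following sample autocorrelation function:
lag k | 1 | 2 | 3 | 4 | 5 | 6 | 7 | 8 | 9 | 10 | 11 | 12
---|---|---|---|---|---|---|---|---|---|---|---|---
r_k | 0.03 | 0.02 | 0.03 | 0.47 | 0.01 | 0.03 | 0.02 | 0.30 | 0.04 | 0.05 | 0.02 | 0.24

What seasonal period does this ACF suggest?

4

The largest autocorrelation is r_4 = 0.47, with weaker echoes at lags 8 (0.30) and 12 (0.24); the remaining lags stay at or below 0.05.
The dominant spike at lag 4 indicates a seasonal period of 4.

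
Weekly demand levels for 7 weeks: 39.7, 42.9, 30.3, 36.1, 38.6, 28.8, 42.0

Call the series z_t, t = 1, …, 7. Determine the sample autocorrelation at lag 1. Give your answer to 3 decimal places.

Mean z̄ = (39.7 + 42.9 + 30.3 + 36.1 + 38.6 + 28.8 + 42.0)/7 = 36.9143
Deviations from mean: 2.7857, 5.9857, -6.6143, -0.8143, 1.6857, -8.1143, 5.0857
Σ(z_t−z̄)(z_{t+1}−z̄) = (16.6745) + (-39.5912) + (5.3859) + (-1.3727) + (-13.6784) + (-41.2669) = -73.8488
Denominator Σ(z_t−z̄)² = 182.5486
r_1 = -73.8488 / 182.5486 = -0.405

-0.405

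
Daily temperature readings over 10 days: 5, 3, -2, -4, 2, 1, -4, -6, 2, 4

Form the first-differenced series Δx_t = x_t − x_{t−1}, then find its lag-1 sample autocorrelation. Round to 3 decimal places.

First differences Δx: -2, -5, -2, 6, -1, -5, -2, 8, 2
Mean of differences = -0.1111
Numerator Σ(Δx_t−Δx̄)(Δx_{t+1}−Δx̄) = 16.8765
Denominator Σ(Δx_t−Δx̄)² = 166.8889
r_1(Δx) = 16.8765 / 166.8889 = 0.101

0.101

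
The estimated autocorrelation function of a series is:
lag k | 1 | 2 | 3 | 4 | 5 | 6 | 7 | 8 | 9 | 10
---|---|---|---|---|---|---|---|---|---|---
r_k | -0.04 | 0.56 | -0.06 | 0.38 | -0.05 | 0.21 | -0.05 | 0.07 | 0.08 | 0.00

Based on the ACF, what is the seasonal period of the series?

The largest autocorrelation is r_2 = 0.56, with weaker echoes at lags 4 (0.38) and 6 (0.21); the remaining lags stay at or below 0.08.
The dominant spike at lag 2 indicates a seasonal period of 2.

2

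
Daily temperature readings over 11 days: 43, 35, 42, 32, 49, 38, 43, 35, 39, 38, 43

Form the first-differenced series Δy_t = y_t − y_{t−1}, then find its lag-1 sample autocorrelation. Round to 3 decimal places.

-0.821

First differences Δy: -8, 7, -10, 17, -11, 5, -8, 4, -1, 5
Mean of differences = 0.0000
Numerator Σ(Δy_t−Δȳ)(Δy_{t+1}−Δȳ) = -619.0000
Denominator Σ(Δy_t−Δȳ)² = 754.0000
r_1(Δy) = -619.0000 / 754.0000 = -0.821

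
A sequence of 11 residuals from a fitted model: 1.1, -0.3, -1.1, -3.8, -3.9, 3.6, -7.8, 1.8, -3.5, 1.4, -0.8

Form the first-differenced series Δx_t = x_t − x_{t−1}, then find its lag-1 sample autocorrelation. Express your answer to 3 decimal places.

First differences Δx: -1.4, -0.8, -2.7, -0.1, 7.5, -11.4, 9.6, -5.3, 4.9, -2.2
Mean of differences = -0.1900
Numerator Σ(Δx_t−Δx̄)(Δx_{t+1}−Δx̄) = -279.4831
Denominator Σ(Δx_t−Δx̄)² = 344.8490
r_1(Δx) = -279.4831 / 344.8490 = -0.810

-0.810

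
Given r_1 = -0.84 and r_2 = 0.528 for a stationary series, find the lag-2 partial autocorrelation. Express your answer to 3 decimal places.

-0.603

φ_{22} = (r_2 − r_1²) / (1 − r_1²)
r_1² = (-0.84)² = 0.7056
Numerator = 0.528 − 0.7056 = -0.1776; denominator = 1 − 0.7056 = 0.2944
φ_{22} = -0.1776 / 0.2944 = -0.603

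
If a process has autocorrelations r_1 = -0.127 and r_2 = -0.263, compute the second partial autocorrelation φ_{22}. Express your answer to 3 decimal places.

-0.284

φ_{22} = (r_2 − r_1²) / (1 − r_1²)
r_1² = (-0.127)² = 0.016129
Numerator = -0.263 − 0.0161 = -0.2791; denominator = 1 − 0.0161 = 0.9839
φ_{22} = -0.2791 / 0.9839 = -0.284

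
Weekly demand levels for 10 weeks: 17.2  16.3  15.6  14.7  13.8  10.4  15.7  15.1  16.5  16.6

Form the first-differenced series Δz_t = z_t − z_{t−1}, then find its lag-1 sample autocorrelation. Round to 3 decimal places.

First differences Δz: -0.9, -0.7, -0.9, -0.9, -3.4, 5.3, -0.6, 1.4, 0.1
Mean of differences = -0.0667
Numerator Σ(Δz_t−Δz̄)(Δz_{t+1}−Δz̄) = -16.7611
Denominator Σ(Δz_t−Δz̄)² = 44.8600
r_1(Δz) = -16.7611 / 44.8600 = -0.374

-0.374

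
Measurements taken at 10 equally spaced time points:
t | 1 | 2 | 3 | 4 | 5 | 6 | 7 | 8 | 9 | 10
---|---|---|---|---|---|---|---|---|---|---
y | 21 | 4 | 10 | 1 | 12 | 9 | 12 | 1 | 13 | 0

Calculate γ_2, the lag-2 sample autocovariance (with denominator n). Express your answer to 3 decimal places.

Mean ȳ = (21 + 4 + 10 + 1 + 12 + 9 + 12 + 1 + 13 + 0)/10 = 8.3000
Σ_{t=1}^{8}(y_t−ȳ)(y_{t+2}−ȳ) = 140.7200
γ_2 = 140.7200 / 10 = 14.072

14.072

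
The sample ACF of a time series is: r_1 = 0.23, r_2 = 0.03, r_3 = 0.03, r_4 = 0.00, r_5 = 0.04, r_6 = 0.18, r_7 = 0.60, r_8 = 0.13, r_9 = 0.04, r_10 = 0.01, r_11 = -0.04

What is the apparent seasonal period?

The largest autocorrelation is r_7 = 0.60; the remaining lags stay at or below 0.23. The elevated value at lag 1 (0.23), dropping to 0.03 at lag 2, reflects decaying short-term dependence rather than seasonality.
The dominant spike at lag 7 indicates a seasonal period of 7.

7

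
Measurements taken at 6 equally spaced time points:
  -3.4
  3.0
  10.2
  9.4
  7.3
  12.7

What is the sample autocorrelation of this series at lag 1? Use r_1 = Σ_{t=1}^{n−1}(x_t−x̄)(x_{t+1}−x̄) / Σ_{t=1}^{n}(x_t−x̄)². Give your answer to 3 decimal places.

Mean x̄ = (-3.4 + 3.0 + 10.2 + 9.4 + 7.3 + 12.7)/6 = 6.5333
Σ(x_t−x̄)(x_{t+1}−x̄) = (35.0978) + (-12.9556) + (10.5111) + (2.1978) + (4.7278) = 39.5789
Denominator Σ(x_t−x̄)² = 171.4333
r_1 = 39.5789 / 171.4333 = 0.231

0.231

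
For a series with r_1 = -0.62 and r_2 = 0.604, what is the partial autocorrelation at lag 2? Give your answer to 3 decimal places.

φ_{22} = (r_2 − r_1²) / (1 − r_1²)
r_1² = (-0.62)² = 0.3844
Numerator = 0.604 − 0.3844 = 0.2196; denominator = 1 − 0.3844 = 0.6156
φ_{22} = 0.2196 / 0.6156 = 0.357

0.357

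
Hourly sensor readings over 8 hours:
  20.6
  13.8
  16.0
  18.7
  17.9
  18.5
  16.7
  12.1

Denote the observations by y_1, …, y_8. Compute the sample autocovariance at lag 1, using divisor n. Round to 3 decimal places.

Mean ȳ = (20.6 + 13.8 + 16.0 + 18.7 + 17.9 + 18.5 + 16.7 + 12.1)/8 = 16.7875
Σ_{t=1}^{7}(y_t−ȳ)(y_{t+1}−ȳ) = -6.2502
γ_1 = -6.2502 / 8 = -0.781

-0.781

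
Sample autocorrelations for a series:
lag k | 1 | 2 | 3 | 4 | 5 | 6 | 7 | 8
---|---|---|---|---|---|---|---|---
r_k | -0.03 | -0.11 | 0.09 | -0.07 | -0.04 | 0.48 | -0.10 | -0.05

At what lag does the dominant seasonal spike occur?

6

The largest autocorrelation is r_6 = 0.48; the remaining lags stay at or below 0.09.
The dominant spike at lag 6 indicates a seasonal period of 6.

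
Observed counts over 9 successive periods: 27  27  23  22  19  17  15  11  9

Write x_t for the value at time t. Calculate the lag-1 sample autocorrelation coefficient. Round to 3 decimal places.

0.677

Mean x̄ = (27 + 27 + 23 + 22 + 19 + 17 + 15 + 11 + 9)/9 = 18.8889
Numerator Σ_{t=1}^{8}(x_t−x̄)(x_{t+1}−x̄) = 228.0988
Denominator Σ(x_t−x̄)² = 336.8889
r_1 = 228.0988 / 336.8889 = 0.677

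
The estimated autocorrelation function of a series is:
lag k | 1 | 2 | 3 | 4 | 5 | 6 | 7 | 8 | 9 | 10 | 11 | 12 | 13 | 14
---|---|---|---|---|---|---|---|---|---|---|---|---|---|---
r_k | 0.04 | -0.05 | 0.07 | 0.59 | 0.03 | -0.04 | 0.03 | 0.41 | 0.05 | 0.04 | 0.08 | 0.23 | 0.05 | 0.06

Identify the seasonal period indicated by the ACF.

4

The largest autocorrelation is r_4 = 0.59, with weaker echoes at lags 8 (0.41) and 12 (0.23); the remaining lags stay at or below 0.08.
The dominant spike at lag 4 indicates a seasonal period of 4.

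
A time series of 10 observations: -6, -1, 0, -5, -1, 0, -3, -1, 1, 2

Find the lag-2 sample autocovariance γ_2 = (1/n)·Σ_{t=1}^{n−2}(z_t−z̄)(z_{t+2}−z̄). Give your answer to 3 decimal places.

-1.492

Mean z̄ = (-6 − 1 + 0 − 5 − 1 + 0 − 3 − 1 + 1 + 2)/10 = -1.4000
Σ_{t=1}^{8}(z_t−z̄)(z_{t+2}−z̄) = -14.9200
γ_2 = -14.9200 / 10 = -1.492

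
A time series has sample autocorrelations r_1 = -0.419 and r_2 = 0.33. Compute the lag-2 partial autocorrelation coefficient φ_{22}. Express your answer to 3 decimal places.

φ_{22} = (r_2 − r_1²) / (1 − r_1²)
r_1² = (-0.419)² = 0.175561
Numerator = 0.33 − 0.1756 = 0.1544; denominator = 1 − 0.1756 = 0.8244
φ_{22} = 0.1544 / 0.8244 = 0.187

0.187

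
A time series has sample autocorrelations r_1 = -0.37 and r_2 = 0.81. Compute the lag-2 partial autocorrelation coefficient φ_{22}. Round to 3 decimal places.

φ_{22} = (r_2 − r_1²) / (1 − r_1²)
r_1² = (-0.37)² = 0.1369
Numerator = 0.81 − 0.1369 = 0.6731; denominator = 1 − 0.1369 = 0.8631
φ_{22} = 0.6731 / 0.8631 = 0.780

0.780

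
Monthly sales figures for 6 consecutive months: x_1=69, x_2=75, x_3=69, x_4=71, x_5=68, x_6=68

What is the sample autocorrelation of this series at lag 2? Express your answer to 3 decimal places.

Mean x̄ = (69 + 75 + 69 + 71 + 68 + 68)/6 = 70.0000
Deviations from mean: -1.0000, 5.0000, -1.0000, 1.0000, -2.0000, -2.0000
Σ(x_t−x̄)(x_{t+2}−x̄) = (1.0000) + (5.0000) + (2.0000) + (-2.0000) = 6.0000
Denominator Σ(x_t−x̄)² = 36.0000
r_2 = 6.0000 / 36.0000 = 0.167

0.167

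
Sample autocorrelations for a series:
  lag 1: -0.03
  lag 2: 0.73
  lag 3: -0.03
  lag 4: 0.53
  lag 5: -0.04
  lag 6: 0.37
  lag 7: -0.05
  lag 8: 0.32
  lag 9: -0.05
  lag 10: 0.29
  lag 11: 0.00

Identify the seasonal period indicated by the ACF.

2

The largest autocorrelation is r_2 = 0.73, with weaker echoes at lags 4 (0.53), 6 (0.37), 8 (0.32) and 10 (0.29); the remaining lags stay at or below 0.00.
The dominant spike at lag 2 indicates a seasonal period of 2.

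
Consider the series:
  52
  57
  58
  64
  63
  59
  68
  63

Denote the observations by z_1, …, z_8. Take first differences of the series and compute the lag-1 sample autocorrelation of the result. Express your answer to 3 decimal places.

First differences Δz: 5, 1, 6, -1, -4, 9, -5
Mean of differences = 1.5714
Numerator Σ(Δz_t−Δz̄)(Δz_{t+1}−Δz̄) = -91.7551
Denominator Σ(Δz_t−Δz̄)² = 167.7143
r_1(Δz) = -91.7551 / 167.7143 = -0.547

-0.547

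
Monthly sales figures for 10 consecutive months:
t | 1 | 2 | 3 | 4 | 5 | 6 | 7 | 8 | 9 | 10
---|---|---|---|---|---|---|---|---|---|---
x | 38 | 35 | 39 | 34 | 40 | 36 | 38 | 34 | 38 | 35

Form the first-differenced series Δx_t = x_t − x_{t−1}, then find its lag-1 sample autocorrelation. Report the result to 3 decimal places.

First differences Δx: -3, 4, -5, 6, -4, 2, -4, 4, -3
Mean of differences = -0.3333
Numerator Σ(Δx_t−Δx̄)(Δx_{t+1}−Δx̄) = -129.1111
Denominator Σ(Δx_t−Δx̄)² = 146.0000
r_1(Δx) = -129.1111 / 146.0000 = -0.884

-0.884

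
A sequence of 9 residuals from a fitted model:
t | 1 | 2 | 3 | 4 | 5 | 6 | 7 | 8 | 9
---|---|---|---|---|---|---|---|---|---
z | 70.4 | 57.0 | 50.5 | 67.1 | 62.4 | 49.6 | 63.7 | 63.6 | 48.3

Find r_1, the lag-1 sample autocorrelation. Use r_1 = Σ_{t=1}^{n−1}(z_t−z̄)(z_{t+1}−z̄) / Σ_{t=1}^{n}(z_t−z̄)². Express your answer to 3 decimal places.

Mean z̄ = (70.4 + 57.0 + 50.5 + 67.1 + 62.4 + 49.6 + 63.7 + 63.6 + 48.3)/9 = 59.1778
Numerator Σ_{t=1}^{8}(z_t−z̄)(z_{t+1}−z̄) = -151.0416
Denominator Σ(z_t−z̄)² = 529.1956
r_1 = -151.0416 / 529.1956 = -0.285

-0.285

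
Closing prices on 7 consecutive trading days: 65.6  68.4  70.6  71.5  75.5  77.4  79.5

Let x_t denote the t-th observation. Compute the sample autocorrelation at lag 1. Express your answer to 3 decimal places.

Mean x̄ = (65.6 + 68.4 + 70.6 + 71.5 + 75.5 + 77.4 + 79.5)/7 = 72.6429
Σ(x_t−x̄)(x_{t+1}−x̄) = (29.8818) + (8.6676) + (2.3347) + (-3.2653) + (13.5918) + (32.6204) = 83.8310
Denominator Σ(x_t−x̄)² = 150.8971
r_1 = 83.8310 / 150.8971 = 0.556

0.556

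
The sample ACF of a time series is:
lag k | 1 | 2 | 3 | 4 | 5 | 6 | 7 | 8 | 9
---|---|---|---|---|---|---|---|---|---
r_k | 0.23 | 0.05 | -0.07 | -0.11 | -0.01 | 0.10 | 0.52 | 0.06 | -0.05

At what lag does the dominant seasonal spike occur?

7

The largest autocorrelation is r_7 = 0.52; the remaining lags stay at or below 0.23. The elevated value at lag 1 (0.23), dropping to 0.05 at lag 2, reflects decaying short-term dependence rather than seasonality.
The dominant spike at lag 7 indicates a seasonal period of 7.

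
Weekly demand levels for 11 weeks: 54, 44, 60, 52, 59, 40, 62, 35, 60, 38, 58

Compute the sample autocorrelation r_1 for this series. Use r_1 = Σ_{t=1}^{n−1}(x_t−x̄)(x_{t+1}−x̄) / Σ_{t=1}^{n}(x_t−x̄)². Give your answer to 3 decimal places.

-0.802

Mean x̄ = (54 + 44 + 60 + 52 + 59 + 40 + 62 + 35 + 60 + 38 + 58)/11 = 51.0909
Numerator Σ_{t=1}^{10}(x_t−x̄)(x_{t+1}−x̄) = -803.1901
Denominator Σ(x_t−x̄)² = 1000.9091
r_1 = -803.1901 / 1000.9091 = -0.802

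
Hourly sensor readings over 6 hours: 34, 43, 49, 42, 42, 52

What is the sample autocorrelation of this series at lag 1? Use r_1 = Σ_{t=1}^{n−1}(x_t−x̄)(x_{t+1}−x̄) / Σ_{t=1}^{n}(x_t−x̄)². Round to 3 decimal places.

-0.087

Mean x̄ = (34 + 43 + 49 + 42 + 42 + 52)/6 = 43.6667
Deviations from mean: -9.6667, -0.6667, 5.3333, -1.6667, -1.6667, 8.3333
Numerator Σ_{t=1}^{5}(x_t−x̄)(x_{t+1}−x̄) = -17.1111
Denominator Σ(x_t−x̄)² = 197.3333
r_1 = -17.1111 / 197.3333 = -0.087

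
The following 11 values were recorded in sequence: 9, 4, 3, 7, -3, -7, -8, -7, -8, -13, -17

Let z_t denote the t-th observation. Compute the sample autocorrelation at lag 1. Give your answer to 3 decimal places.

Mean z̄ = (9 + 4 + 3 + 7 − 3 − 7 − 8 − 7 − 8 − 13 − 17)/11 = -3.6364
Numerator Σ_{t=1}^{10}(z_t−z̄)(z_{t+1}−z̄) = 432.4132
Denominator Σ(z_t−z̄)² = 702.5455
r_1 = 432.4132 / 702.5455 = 0.615

0.615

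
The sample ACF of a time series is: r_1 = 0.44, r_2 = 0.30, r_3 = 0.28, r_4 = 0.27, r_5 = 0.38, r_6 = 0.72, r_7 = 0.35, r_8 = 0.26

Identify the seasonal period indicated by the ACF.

The largest autocorrelation is r_6 = 0.72; the remaining lags stay at or below 0.44. The elevated value at lag 1 (0.44), dropping to 0.30 at lag 2, reflects decaying short-term dependence rather than seasonality.
The dominant spike at lag 6 indicates a seasonal period of 6.

6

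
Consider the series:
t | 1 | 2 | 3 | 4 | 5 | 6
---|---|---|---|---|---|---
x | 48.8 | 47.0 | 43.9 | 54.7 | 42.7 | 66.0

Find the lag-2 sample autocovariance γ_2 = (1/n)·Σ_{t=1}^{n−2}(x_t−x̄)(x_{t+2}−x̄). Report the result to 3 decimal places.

Mean x̄ = (48.8 + 47.0 + 43.9 + 54.7 + 42.7 + 66.0)/6 = 50.5167
Σ_{t=1}^{4}(x_t−x̄)(x_{t+2}−x̄) = 113.1394
γ_2 = 113.1394 / 6 = 18.857

18.857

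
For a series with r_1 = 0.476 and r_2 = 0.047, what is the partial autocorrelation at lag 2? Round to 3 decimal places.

-0.232

φ_{22} = (r_2 − r_1²) / (1 − r_1²)
r_1² = (0.476)² = 0.226576
Numerator = 0.047 − 0.2266 = -0.1796; denominator = 1 − 0.2266 = 0.7734
φ_{22} = -0.1796 / 0.7734 = -0.232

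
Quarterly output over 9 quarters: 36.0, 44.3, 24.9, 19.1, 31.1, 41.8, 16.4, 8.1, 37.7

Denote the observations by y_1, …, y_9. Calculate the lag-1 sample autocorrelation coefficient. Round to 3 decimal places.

0.007

Mean ȳ = (36.0 + 44.3 + 24.9 + 19.1 + 31.1 + 41.8 + 16.4 + 8.1 + 37.7)/9 = 28.8222
Numerator Σ_{t=1}^{8}(y_t−ȳ)(y_{t+1}−ȳ) = 8.1728
Denominator Σ(y_t−ȳ)² = 1237.1356
r_1 = 8.1728 / 1237.1356 = 0.007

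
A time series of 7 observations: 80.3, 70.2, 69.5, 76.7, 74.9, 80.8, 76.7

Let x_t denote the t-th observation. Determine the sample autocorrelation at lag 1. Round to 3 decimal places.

Mean x̄ = (80.3 + 70.2 + 69.5 + 76.7 + 74.9 + 80.8 + 76.7)/7 = 75.5857
Deviations from mean: 4.7143, -5.3857, -6.0857, 1.1143, -0.6857, 5.2143, 1.1143
Σ(x_t−x̄)(x_{t+1}−x̄) = (-25.3898) + (32.7759) + (-6.7812) + (-0.7641) + (-3.5755) + (5.8102) = 2.0755
Denominator Σ(x_t−x̄)² = 118.4086
r_1 = 2.0755 / 118.4086 = 0.018

0.018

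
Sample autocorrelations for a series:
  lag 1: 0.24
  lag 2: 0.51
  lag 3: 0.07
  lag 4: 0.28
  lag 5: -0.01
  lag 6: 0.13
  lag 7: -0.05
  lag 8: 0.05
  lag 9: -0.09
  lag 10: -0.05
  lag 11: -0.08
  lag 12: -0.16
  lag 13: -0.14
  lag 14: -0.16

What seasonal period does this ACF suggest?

2

The largest autocorrelation is r_2 = 0.51, with a weaker echo at lag 4 (0.28); the remaining lags stay at or below 0.24.
The dominant spike at lag 2 indicates a seasonal period of 2.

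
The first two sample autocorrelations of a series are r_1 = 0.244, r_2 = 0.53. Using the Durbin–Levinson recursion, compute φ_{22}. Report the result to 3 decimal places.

φ_{22} = (r_2 − r_1²) / (1 − r_1²)
r_1² = (0.244)² = 0.059536
Numerator = 0.53 − 0.0595 = 0.4705; denominator = 1 − 0.0595 = 0.9405
φ_{22} = 0.4705 / 0.9405 = 0.500

0.500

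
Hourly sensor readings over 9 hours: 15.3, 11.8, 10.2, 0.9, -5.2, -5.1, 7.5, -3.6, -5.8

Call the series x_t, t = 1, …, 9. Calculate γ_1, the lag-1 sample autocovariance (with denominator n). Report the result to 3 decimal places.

Mean x̄ = (15.3 + 11.8 + 10.2 + 0.9 − 5.2 − 5.1 + 7.5 − 3.6 − 5.8)/9 = 2.8889
Σ_{t=1}^{8}(x_t−x̄)(x_{t+1}−x̄) = 231.5377
γ_1 = 231.5377 / 9 = 25.726

25.726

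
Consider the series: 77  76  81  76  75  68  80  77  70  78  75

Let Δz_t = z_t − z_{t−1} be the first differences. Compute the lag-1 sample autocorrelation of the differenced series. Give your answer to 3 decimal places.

-0.524

First differences Δz: -1, 5, -5, -1, -7, 12, -3, -7, 8, -3
Mean of differences = -0.2000
Numerator Σ(Δz_t−Δz̄)(Δz_{t+1}−Δz̄) = -196.6400
Denominator Σ(Δz_t−Δz̄)² = 375.6000
r_1(Δz) = -196.6400 / 375.6000 = -0.524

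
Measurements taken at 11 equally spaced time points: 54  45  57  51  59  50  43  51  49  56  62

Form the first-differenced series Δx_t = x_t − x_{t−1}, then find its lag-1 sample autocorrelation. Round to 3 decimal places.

-0.483

First differences Δx: -9, 12, -6, 8, -9, -7, 8, -2, 7, 6
Mean of differences = 0.8000
Numerator Σ(Δx_t−Δx̄)(Δx_{t+1}−Δx̄) = -290.4400
Denominator Σ(Δx_t−Δx̄)² = 601.6000
r_1(Δx) = -290.4400 / 601.6000 = -0.483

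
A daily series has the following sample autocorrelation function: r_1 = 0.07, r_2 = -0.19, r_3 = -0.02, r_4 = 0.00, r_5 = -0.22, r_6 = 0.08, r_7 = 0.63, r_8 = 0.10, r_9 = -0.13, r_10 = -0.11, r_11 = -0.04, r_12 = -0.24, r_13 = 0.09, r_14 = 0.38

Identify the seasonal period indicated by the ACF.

The largest autocorrelation is r_7 = 0.63, with a weaker echo at lag 14 (0.38); the remaining lags stay at or below 0.10.
The dominant spike at lag 7 indicates a seasonal period of 7.

7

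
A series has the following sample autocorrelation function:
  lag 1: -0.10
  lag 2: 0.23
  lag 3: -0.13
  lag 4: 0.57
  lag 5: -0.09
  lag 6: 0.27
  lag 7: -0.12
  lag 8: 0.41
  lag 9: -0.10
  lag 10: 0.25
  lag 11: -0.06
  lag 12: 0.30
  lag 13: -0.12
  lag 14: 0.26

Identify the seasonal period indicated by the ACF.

4

The largest autocorrelation is r_4 = 0.57, with weaker echoes at lags 8 (0.41) and 12 (0.30); the remaining lags stay at or below 0.27.
The dominant spike at lag 4 indicates a seasonal period of 4.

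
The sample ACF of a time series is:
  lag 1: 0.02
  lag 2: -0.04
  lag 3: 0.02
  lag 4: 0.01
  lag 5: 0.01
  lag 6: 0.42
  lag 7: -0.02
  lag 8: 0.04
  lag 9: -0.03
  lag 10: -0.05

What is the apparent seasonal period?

The largest autocorrelation is r_6 = 0.42; the remaining lags stay at or below 0.04.
The dominant spike at lag 6 indicates a seasonal period of 6.

6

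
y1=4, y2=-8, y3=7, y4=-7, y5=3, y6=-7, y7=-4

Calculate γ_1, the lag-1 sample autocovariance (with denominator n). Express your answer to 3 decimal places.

Mean ȳ = (4 − 8 + 7 − 7 + 3 − 7 − 4)/7 = -1.7143
Deviations: 5.7143, -6.2857, 8.7143, -5.2857, 4.7143, -5.2857, -2.2857
Σ_{t=1}^{6}(y_t−ȳ)(y_{t+1}−ȳ) = -174.5102
γ_1 = -174.5102 / 7 = -24.930

-24.930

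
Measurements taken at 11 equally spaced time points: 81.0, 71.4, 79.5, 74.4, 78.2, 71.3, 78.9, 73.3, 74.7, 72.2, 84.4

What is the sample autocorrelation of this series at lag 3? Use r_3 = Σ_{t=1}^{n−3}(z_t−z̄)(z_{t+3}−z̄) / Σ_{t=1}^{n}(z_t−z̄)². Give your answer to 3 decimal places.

-0.380

Mean z̄ = (81.0 + 71.4 + 79.5 + 74.4 + 78.2 + 71.3 + 78.9 + 73.3 + 74.7 + 72.2 + 84.4)/11 = 76.3000
Numerator Σ_{t=1}^{8}(z_t−z̄)(z_{t+3}−z̄) = -71.8400
Denominator Σ(z_t−z̄)² = 189.3000
r_3 = -71.8400 / 189.3000 = -0.380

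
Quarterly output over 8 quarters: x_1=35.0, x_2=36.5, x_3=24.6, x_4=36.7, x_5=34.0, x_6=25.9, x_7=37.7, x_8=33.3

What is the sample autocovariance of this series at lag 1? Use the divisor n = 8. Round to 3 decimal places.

-11.117

Mean x̄ = (35.0 + 36.5 + 24.6 + 36.7 + 34.0 + 25.9 + 37.7 + 33.3)/8 = 32.9625
Deviations: 2.0375, 3.5375, -8.3625, 3.7375, 1.0375, -7.0625, 4.7375, 0.3375
Σ_{t=1}^{7}(x_t−x̄)(x_{t+1}−x̄) = -88.9389
γ_1 = -88.9389 / 8 = -11.117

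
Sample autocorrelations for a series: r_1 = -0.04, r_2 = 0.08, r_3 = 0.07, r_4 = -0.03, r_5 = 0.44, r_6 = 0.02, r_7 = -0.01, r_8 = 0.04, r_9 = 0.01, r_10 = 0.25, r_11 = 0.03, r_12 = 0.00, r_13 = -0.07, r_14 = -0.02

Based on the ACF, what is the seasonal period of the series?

5

The largest autocorrelation is r_5 = 0.44, with a weaker echo at lag 10 (0.25); the remaining lags stay at or below 0.08.
The dominant spike at lag 5 indicates a seasonal period of 5.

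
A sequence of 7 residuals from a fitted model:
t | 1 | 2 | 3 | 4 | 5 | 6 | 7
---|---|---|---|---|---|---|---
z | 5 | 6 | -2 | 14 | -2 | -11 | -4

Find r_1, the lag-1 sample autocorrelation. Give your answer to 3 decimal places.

0.058

Mean z̄ = (5 + 6 − 2 + 14 − 2 − 11 − 4)/7 = 0.8571
Σ(z_t−z̄)(z_{t+1}−z̄) = (21.3061) + (-14.6939) + (-37.5510) + (-37.5510) + (33.8776) + (57.5918) = 22.9796
Denominator Σ(z_t−z̄)² = 396.8571
r_1 = 22.9796 / 396.8571 = 0.058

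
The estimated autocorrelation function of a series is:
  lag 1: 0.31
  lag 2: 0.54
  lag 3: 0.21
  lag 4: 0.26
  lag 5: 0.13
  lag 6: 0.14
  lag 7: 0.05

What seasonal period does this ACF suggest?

The largest autocorrelation is r_2 = 0.54; the remaining lags stay at or below 0.31.
The dominant spike at lag 2 indicates a seasonal period of 2.

2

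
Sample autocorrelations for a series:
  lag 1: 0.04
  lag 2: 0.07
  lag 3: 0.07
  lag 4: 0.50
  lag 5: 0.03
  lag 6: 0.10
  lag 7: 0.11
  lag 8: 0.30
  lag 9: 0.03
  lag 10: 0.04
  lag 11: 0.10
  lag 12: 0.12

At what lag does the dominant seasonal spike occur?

The largest autocorrelation is r_4 = 0.50, with a weaker echo at lag 8 (0.30); the remaining lags stay at or below 0.12.
The dominant spike at lag 4 indicates a seasonal period of 4.

4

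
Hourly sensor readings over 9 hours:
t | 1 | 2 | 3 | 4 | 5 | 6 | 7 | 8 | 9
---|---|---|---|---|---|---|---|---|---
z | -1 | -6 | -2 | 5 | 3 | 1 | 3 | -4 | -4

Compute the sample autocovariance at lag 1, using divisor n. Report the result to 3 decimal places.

3.632

Mean z̄ = (-1 − 6 − 2 + 5 + 3 + 1 + 3 − 4 − 4)/9 = -0.5556
Σ_{t=1}^{8}(z_t−z̄)(z_{t+1}−z̄) = 32.6914
γ_1 = 32.6914 / 9 = 3.632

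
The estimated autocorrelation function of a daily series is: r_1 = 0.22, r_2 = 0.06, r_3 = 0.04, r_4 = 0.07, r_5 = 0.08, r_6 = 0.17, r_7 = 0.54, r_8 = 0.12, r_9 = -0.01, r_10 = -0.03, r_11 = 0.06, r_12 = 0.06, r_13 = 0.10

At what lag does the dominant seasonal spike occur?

7

The largest autocorrelation is r_7 = 0.54; the remaining lags stay at or below 0.22. The elevated value at lag 1 (0.22), dropping to 0.06 at lag 2, reflects decaying short-term dependence rather than seasonality.
The dominant spike at lag 7 indicates a seasonal period of 7.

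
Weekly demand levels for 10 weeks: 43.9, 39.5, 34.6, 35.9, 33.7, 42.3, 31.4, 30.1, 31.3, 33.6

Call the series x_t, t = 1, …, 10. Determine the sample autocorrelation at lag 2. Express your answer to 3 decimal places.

Mean x̄ = (43.9 + 39.5 + 34.6 + 35.9 + 33.7 + 42.3 + 31.4 + 30.1 + 31.3 + 33.6)/10 = 35.6300
Numerator Σ_{t=1}^{8}(x_t−x̄)(x_{t+2}−x̄) = -2.8638
Denominator Σ(x_t−x̄)² = 204.0610
r_2 = -2.8638 / 204.0610 = -0.014

-0.014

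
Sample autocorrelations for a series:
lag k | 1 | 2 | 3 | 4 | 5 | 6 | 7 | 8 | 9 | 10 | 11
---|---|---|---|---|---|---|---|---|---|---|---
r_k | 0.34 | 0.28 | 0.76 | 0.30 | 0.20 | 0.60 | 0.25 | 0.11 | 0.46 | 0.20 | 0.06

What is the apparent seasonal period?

3

The largest autocorrelation is r_3 = 0.76, with weaker echoes at lags 6 (0.60) and 9 (0.46); the remaining lags stay at or below 0.34. The elevated value at lag 1 (0.34), dropping to 0.28 at lag 2, reflects decaying short-term dependence rather than seasonality.
The dominant spike at lag 3 indicates a seasonal period of 3.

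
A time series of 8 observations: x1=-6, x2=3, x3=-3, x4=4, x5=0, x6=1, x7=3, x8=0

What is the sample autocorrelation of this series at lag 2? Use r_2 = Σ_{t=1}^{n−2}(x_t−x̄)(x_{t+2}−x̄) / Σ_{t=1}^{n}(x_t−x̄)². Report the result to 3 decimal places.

0.420

Mean x̄ = (-6 + 3 − 3 + 4 + 0 + 1 + 3 + 0)/8 = 0.2500
Deviations from mean: -6.2500, 2.7500, -3.2500, 3.7500, -0.2500, 0.7500, 2.7500, -0.2500
Σ(x_t−x̄)(x_{t+2}−x̄) = (20.3125) + (10.3125) + (0.8125) + (2.8125) + (-0.6875) + (-0.1875) = 33.3750
Denominator Σ(x_t−x̄)² = 79.5000
r_2 = 33.3750 / 79.5000 = 0.420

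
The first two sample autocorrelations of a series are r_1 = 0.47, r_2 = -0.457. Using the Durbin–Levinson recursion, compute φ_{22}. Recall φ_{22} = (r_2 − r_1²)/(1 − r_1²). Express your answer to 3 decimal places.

-0.870

φ_{22} = (r_2 − r_1²) / (1 − r_1²)
r_1² = (0.47)² = 0.2209
Numerator = -0.457 − 0.2209 = -0.6779; denominator = 1 − 0.2209 = 0.7791
φ_{22} = -0.6779 / 0.7791 = -0.870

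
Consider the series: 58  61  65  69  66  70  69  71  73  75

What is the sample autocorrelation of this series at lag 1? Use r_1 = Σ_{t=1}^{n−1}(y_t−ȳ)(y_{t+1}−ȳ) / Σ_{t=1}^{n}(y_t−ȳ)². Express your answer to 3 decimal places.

0.547

Mean ȳ = (58 + 61 + 65 + 69 + 66 + 70 + 69 + 71 + 73 + 75)/10 = 67.7000
Numerator Σ_{t=1}^{9}(y_t−ȳ)(y_{t+1}−ȳ) = 136.9100
Denominator Σ(y_t−ȳ)² = 250.1000
r_1 = 136.9100 / 250.1000 = 0.547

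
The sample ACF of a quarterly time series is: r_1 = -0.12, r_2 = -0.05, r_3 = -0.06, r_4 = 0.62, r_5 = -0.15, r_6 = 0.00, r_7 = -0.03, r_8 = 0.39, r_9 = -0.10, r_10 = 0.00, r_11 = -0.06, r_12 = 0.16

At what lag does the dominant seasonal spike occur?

The largest autocorrelation is r_4 = 0.62, with weaker echoes at lags 8 (0.39) and 12 (0.16); the remaining lags stay at or below 0.00.
The dominant spike at lag 4 indicates a seasonal period of 4.

4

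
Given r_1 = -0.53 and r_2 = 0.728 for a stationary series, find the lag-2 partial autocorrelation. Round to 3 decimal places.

0.622

φ_{22} = (r_2 − r_1²) / (1 − r_1²)
r_1² = (-0.53)² = 0.2809
Numerator = 0.728 − 0.2809 = 0.4471; denominator = 1 − 0.2809 = 0.7191
φ_{22} = 0.4471 / 0.7191 = 0.622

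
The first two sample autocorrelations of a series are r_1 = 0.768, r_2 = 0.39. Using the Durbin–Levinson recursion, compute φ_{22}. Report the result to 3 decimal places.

φ_{22} = (r_2 − r_1²) / (1 − r_1²)
r_1² = (0.768)² = 0.589824
Numerator = 0.39 − 0.5898 = -0.1998; denominator = 1 − 0.5898 = 0.4102
φ_{22} = -0.1998 / 0.4102 = -0.487

-0.487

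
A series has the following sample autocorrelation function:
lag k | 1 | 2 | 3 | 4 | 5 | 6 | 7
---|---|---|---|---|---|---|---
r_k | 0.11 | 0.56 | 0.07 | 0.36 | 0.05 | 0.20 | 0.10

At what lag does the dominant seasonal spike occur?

The largest autocorrelation is r_2 = 0.56, with weaker echoes at lags 4 (0.36) and 6 (0.20); the remaining lags stay at or below 0.11.
The dominant spike at lag 2 indicates a seasonal period of 2.

2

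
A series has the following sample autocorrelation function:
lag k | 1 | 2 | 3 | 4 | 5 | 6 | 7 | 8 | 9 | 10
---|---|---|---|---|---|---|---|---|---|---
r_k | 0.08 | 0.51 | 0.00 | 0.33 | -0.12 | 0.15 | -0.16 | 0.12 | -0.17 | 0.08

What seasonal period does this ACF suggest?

The largest autocorrelation is r_2 = 0.51, with weaker echoes at lags 4 (0.33) and 6 (0.15); the remaining lags stay at or below 0.12.
The dominant spike at lag 2 indicates a seasonal period of 2.

2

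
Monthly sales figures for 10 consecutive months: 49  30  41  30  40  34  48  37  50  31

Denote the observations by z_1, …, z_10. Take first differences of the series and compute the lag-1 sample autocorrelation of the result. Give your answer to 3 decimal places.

-0.705

First differences Δz: -19, 11, -11, 10, -6, 14, -11, 13, -19
Mean of differences = -2.0000
Numerator Σ(Δz_t−Δz̄)(Δz_{t+1}−Δz̄) = -1092.0000
Denominator Σ(Δz_t−Δz̄)² = 1550.0000
r_1(Δz) = -1092.0000 / 1550.0000 = -0.705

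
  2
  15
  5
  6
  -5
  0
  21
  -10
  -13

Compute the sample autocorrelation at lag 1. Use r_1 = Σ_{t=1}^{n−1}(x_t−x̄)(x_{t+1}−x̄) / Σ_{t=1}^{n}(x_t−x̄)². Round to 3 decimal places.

Mean x̄ = (2 + 15 + 5 + 6 − 5 + 0 + 21 − 10 − 13)/9 = 2.3333
Numerator Σ_{t=1}^{8}(x_t−x̄)(x_{t+1}−x̄) = -55.1111
Denominator Σ(x_t−x̄)² = 976.0000
r_1 = -55.1111 / 976.0000 = -0.056

-0.056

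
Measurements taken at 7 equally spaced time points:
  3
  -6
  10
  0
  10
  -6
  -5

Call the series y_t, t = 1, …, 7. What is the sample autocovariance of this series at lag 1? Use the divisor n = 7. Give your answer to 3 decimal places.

-16.513

Mean ȳ = (3 − 6 + 10 + 0 + 10 − 6 − 5)/7 = 0.8571
Σ_{t=1}^{6}(y_t−ȳ)(y_{t+1}−ȳ) = -115.5918
γ_1 = -115.5918 / 7 = -16.513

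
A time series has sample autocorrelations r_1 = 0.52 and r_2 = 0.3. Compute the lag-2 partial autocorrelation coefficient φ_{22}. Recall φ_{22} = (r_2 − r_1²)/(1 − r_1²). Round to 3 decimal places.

0.041

φ_{22} = (r_2 − r_1²) / (1 − r_1²)
r_1² = (0.52)² = 0.2704
Numerator = 0.3 − 0.2704 = 0.0296; denominator = 1 − 0.2704 = 0.7296
φ_{22} = 0.0296 / 0.7296 = 0.041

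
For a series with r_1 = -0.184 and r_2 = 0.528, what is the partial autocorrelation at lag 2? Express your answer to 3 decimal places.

0.511

φ_{22} = (r_2 − r_1²) / (1 − r_1²)
r_1² = (-0.184)² = 0.033856
Numerator = 0.528 − 0.0339 = 0.4941; denominator = 1 − 0.0339 = 0.9661
φ_{22} = 0.4941 / 0.9661 = 0.511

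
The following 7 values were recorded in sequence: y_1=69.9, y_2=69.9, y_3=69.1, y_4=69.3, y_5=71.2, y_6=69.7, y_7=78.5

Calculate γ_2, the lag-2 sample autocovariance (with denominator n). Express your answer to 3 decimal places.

1.081

Mean ȳ = (69.9 + 69.9 + 69.1 + 69.3 + 71.2 + 69.7 + 78.5)/7 = 71.0857
Σ_{t=1}^{5}(y_t−ȳ)(y_{t+2}−ȳ) = 7.5667
γ_2 = 7.5667 / 7 = 1.081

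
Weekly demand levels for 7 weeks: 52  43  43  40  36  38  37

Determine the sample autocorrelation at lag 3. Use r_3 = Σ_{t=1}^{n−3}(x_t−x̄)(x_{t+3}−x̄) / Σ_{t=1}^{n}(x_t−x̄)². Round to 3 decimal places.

Mean x̄ = (52 + 43 + 43 + 40 + 36 + 38 + 37)/7 = 41.2857
Deviations from mean: 10.7143, 1.7143, 1.7143, -1.2857, -5.2857, -3.2857, -4.2857
Σ(x_t−x̄)(x_{t+3}−x̄) = (-13.7755) + (-9.0612) + (-5.6327) + (5.5102) = -22.9592
Denominator Σ(x_t−x̄)² = 179.4286
r_3 = -22.9592 / 179.4286 = -0.128

-0.128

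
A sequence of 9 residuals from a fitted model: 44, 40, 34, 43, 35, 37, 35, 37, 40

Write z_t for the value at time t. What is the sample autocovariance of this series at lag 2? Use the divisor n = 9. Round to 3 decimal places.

Mean z̄ = (44 + 40 + 34 + 43 + 35 + 37 + 35 + 37 + 40)/9 = 38.3333
Σ_{t=1}^{7}(z_t−z̄)(z_{t+2}−z̄) = -1.2222
γ_2 = -1.2222 / 9 = -0.136

-0.136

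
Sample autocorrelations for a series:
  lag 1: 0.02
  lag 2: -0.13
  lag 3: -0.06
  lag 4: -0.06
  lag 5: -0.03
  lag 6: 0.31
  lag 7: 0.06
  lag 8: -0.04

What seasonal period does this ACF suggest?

The largest autocorrelation is r_6 = 0.31; the remaining lags stay at or below 0.06.
The dominant spike at lag 6 indicates a seasonal period of 6.

6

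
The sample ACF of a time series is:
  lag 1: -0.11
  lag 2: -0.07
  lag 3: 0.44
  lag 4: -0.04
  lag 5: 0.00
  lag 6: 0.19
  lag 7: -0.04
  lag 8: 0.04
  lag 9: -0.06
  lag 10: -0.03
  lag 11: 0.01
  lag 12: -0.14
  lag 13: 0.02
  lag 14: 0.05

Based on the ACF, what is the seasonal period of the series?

3

The largest autocorrelation is r_3 = 0.44, with a weaker echo at lag 6 (0.19); the remaining lags stay at or below 0.05.
The dominant spike at lag 3 indicates a seasonal period of 3.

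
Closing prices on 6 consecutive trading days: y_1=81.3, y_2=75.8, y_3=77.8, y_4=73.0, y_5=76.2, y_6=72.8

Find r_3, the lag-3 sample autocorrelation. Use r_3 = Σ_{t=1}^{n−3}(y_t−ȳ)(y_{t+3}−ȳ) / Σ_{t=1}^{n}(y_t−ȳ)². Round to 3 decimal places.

-0.431

Mean ȳ = (81.3 + 75.8 + 77.8 + 73.0 + 76.2 + 72.8)/6 = 76.1500
Deviations from mean: 5.1500, -0.3500, 1.6500, -3.1500, 0.0500, -3.3500
Numerator Σ_{t=1}^{3}(y_t−ȳ)(y_{t+3}−ȳ) = -21.7675
Denominator Σ(y_t−ȳ)² = 50.5150
r_3 = -21.7675 / 50.5150 = -0.431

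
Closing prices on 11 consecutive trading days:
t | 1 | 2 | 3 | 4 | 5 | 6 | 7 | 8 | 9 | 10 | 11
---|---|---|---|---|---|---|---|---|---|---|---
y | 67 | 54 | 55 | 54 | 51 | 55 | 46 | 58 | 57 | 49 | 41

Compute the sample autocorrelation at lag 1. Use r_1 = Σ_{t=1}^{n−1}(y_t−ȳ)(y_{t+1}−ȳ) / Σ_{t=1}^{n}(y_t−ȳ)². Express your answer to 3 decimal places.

Mean ȳ = (67 + 54 + 55 + 54 + 51 + 55 + 46 + 58 + 57 + 49 + 41)/11 = 53.3636
Numerator Σ_{t=1}^{10}(y_t−ȳ)(y_{t+1}−ȳ) = 14.1405
Denominator Σ(y_t−ȳ)² = 458.5455
r_1 = 14.1405 / 458.5455 = 0.031

0.031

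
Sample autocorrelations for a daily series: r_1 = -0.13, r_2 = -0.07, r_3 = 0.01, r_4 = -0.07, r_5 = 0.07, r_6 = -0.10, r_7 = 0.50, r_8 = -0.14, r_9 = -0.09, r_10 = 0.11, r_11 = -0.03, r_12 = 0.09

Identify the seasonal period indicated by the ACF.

The largest autocorrelation is r_7 = 0.50; the remaining lags stay at or below 0.11.
The dominant spike at lag 7 indicates a seasonal period of 7.

7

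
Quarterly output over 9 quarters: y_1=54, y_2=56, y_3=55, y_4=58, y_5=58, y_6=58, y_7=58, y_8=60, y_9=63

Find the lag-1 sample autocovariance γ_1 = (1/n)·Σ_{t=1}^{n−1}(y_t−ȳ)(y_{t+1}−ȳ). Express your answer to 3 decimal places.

Mean ȳ = (54 + 56 + 55 + 58 + 58 + 58 + 58 + 60 + 63)/9 = 57.7778
Σ_{t=1}^{8}(y_t−ȳ)(y_{t+1}−ȳ) = 23.2840
γ_1 = 23.2840 / 9 = 2.587

2.587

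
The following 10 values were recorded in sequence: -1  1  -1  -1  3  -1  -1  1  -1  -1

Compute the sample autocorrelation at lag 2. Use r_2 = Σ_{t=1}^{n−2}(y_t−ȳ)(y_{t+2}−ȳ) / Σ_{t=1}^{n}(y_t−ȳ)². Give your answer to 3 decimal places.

-0.345

Mean ȳ = (-1 + 1 − 1 − 1 + 3 − 1 − 1 + 1 − 1 − 1)/10 = -0.2000
Numerator Σ_{t=1}^{8}(y_t−ȳ)(y_{t+2}−ȳ) = -6.0800
Denominator Σ(y_t−ȳ)² = 17.6000
r_2 = -6.0800 / 17.6000 = -0.345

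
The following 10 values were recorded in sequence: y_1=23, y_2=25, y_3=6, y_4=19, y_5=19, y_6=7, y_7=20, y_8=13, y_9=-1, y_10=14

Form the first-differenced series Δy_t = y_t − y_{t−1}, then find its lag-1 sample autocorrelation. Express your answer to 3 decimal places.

First differences Δy: 2, -19, 13, 0, -12, 13, -7, -14, 15
Mean of differences = -1.0000
Numerator Σ(Δy_t−Δȳ)(Δy_{t+1}−Δȳ) = -671.0000
Denominator Σ(Δy_t−Δȳ)² = 1308.0000
r_1(Δy) = -671.0000 / 1308.0000 = -0.513

-0.513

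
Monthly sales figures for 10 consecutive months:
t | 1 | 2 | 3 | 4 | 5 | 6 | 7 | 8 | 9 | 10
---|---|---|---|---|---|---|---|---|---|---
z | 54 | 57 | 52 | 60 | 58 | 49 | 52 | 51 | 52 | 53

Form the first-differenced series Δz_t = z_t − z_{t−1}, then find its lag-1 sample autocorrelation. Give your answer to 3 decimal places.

-0.429

First differences Δz: 3, -5, 8, -2, -9, 3, -1, 1, 1
Mean of differences = -0.1111
Numerator Σ(Δz_t−Δz̄)(Δz_{t+1}−Δz̄) = -83.5679
Denominator Σ(Δz_t−Δz̄)² = 194.8889
r_1(Δz) = -83.5679 / 194.8889 = -0.429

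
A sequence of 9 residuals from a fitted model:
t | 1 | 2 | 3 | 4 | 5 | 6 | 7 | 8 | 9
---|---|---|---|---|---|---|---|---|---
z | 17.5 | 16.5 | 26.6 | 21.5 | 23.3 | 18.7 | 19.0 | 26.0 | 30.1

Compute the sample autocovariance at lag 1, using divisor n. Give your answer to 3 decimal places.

2.535

Mean z̄ = (17.5 + 16.5 + 26.6 + 21.5 + 23.3 + 18.7 + 19.0 + 26.0 + 30.1)/9 = 22.1333
Σ_{t=1}^{8}(z_t−z̄)(z_{t+1}−z̄) = 22.8122
γ_1 = 22.8122 / 9 = 2.535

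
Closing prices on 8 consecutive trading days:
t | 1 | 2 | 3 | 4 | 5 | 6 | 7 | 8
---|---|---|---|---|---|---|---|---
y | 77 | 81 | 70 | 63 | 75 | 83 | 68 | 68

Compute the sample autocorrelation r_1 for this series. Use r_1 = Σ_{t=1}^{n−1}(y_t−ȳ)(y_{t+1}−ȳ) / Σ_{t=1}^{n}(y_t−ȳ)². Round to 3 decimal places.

0.037

Mean ȳ = (77 + 81 + 70 + 63 + 75 + 83 + 68 + 68)/8 = 73.1250
Σ(y_t−ȳ)(y_{t+1}−ȳ) = (30.5156) + (-24.6094) + (31.6406) + (-18.9844) + (18.5156) + (-50.6094) + (26.2656) = 12.7344
Denominator Σ(y_t−ȳ)² = 342.8750
r_1 = 12.7344 / 342.8750 = 0.037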